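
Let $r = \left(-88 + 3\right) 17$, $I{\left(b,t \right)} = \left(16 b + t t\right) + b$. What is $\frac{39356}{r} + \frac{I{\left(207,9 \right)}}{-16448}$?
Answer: $- \frac{40783093}{1485460} \approx -27.455$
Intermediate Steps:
$I{\left(b,t \right)} = t^{2} + 17 b$ ($I{\left(b,t \right)} = \left(16 b + t^{2}\right) + b = \left(t^{2} + 16 b\right) + b = t^{2} + 17 b$)
$r = -1445$ ($r = \left(-85\right) 17 = -1445$)
$\frac{39356}{r} + \frac{I{\left(207,9 \right)}}{-16448} = \frac{39356}{-1445} + \frac{9^{2} + 17 \cdot 207}{-16448} = 39356 \left(- \frac{1}{1445}\right) + \left(81 + 3519\right) \left(- \frac{1}{16448}\right) = - \frac{39356}{1445} + 3600 \left(- \frac{1}{16448}\right) = - \frac{39356}{1445} - \frac{225}{1028} = - \frac{40783093}{1485460}$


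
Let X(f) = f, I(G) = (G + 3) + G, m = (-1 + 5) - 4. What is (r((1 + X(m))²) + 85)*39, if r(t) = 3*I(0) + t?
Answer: 3705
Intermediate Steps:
m = 0 (m = 4 - 4 = 0)
I(G) = 3 + 2*G (I(G) = (3 + G) + G = 3 + 2*G)
r(t) = 9 + t (r(t) = 3*(3 + 2*0) + t = 3*(3 + 0) + t = 3*3 + t = 9 + t)
(r((1 + X(m))²) + 85)*39 = ((9 + (1 + 0)²) + 85)*39 = ((9 + 1²) + 85)*39 = ((9 + 1) + 85)*39 = (10 + 85)*39 = 95*39 = 3705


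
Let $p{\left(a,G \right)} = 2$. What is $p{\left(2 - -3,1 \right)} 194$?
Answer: $388$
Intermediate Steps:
$p{\left(2 - -3,1 \right)} 194 = 2 \cdot 194 = 388$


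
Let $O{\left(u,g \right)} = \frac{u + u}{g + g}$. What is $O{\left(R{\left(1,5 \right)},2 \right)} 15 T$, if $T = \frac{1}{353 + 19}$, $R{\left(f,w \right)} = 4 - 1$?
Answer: $\frac{15}{248} \approx 0.060484$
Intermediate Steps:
$R{\left(f,w \right)} = 3$
$O{\left(u,g \right)} = \frac{u}{g}$ ($O{\left(u,g \right)} = \frac{2 u}{2 g} = 2 u \frac{1}{2 g} = \frac{u}{g}$)
$T = \frac{1}{372} \approx 0.0026882$
$O{\left(R{\left(1,5 \right)},2 \right)} 15 T = \frac{3}{2} \cdot 15 \cdot \frac{1}{372} = \frac{45}{2} \cdot \frac{1}{372} = \frac{15}{248}$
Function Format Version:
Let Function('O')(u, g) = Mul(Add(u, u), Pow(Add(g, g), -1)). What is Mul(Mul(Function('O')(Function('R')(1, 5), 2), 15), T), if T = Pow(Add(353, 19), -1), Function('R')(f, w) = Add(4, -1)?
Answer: Rational(15, 248) ≈ 0.060484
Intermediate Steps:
Function('R')(f, w) = 3
Function('O')(u, g) = Mul(u, Pow(g, -1)) (Function('O')(u, g) = Mul(Mul(2, u), Pow(Mul(2, g), -1)) = Mul(Mul(2, u), Mul(Rational(1, 2), Pow(g, -1))) = Mul(u, Pow(g, -1)))
T = Rational(1, 372) (T = Pow(372, -1) = Rational(1, 372) ≈ 0.0026882)
Mul(Mul(Function('O')(Function('R')(1, 5), 2), 15), T) = Mul(Mul(Mul(3, Pow(2, -1)), 15), Rational(1, 372)) = Mul(Mul(Mul(3, Rational(1, 2)), 15), Rational(1, 372)) = Mul(Mul(Rational(3, 2), 15), Rational(1, 372)) = Mul(Rational(45, 2), Rational(1, 372)) = Rational(15, 248)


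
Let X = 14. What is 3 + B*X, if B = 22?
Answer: 311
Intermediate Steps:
3 + B*X = 3 + 22*14 = 3 + 308 = 311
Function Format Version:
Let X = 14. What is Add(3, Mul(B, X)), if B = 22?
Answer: 311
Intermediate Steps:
Add(3, Mul(B, X)) = Add(3, Mul(22, 14)) = Add(3, 308) = 311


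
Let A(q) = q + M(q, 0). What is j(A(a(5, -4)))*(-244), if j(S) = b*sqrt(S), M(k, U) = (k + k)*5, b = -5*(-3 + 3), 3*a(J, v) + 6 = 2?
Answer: 0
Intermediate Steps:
a(J, v) = -4/3 (a(J, v) = -2 + (1/3)*2 = -2 + 2/3 = -4/3)
b = 0 (b = -5*0 = 0)
M(k, U) = 10*k (M(k, U) = (2*k)*5 = 10*k)
A(q) = 11*q (A(q) = q + 10*q = 11*q)
j(S) = 0 (j(S) = 0*sqrt(S) = 0)
j(A(a(5, -4)))*(-244) = 0*(-244) = 0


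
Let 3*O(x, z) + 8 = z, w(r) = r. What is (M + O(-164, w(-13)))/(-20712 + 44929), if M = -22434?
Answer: -22441/24217 ≈ -0.92666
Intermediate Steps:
O(x, z) = -8/3 + z/3
(M + O(-164, w(-13)))/(-20712 + 44929) = (-22434 + (-8/3 + (⅓)*(-13)))/(-20712 + 44929) = (-22434 + (-8/3 - 13/3))/24217 = (-22434 - 7)*(1/24217) = -22441*1/24217 = -22441/24217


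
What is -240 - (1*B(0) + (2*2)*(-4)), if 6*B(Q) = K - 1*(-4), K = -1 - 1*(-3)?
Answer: -225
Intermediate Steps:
K = 2 (K = -1 + 3 = 2)
B(Q) = 1 (B(Q) = (2 - 1*(-4))/6 = (2 + 4)/6 = (⅙)*6 = 1)
-240 - (1*B(0) + (2*2)*(-4)) = -240 - (1*1 + (2*2)*(-4)) = -240 - (1 + 4*(-4)) = -240 - (1 - 16) = -240 - 1*(-15) = -240 + 15 = -225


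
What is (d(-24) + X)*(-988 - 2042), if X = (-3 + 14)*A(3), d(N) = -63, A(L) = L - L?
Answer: 190890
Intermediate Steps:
A(L) = 0
X = 0 (X = (-3 + 14)*0 = 11*0 = 0)
(d(-24) + X)*(-988 - 2042) = (-63 + 0)*(-988 - 2042) = -63*(-3030) = 190890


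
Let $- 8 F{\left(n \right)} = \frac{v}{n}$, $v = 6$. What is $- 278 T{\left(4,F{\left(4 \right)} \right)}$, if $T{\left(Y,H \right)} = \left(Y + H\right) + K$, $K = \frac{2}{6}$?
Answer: $- \frac{27661}{24} \approx -1152.5$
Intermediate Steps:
$K = \frac{1}{3}$ ($K = 2 \cdot \frac{1}{6} = \frac{1}{3} \approx 0.33333$)
$F{\left(n \right)} = - \frac{3}{4 n}$ ($F{\left(n \right)} = - \frac{6 \frac{1}{n}}{8} = - \frac{3}{4 n}$)
$T{\left(Y,H \right)} = \frac{1}{3} + H + Y$ ($T{\left(Y,H \right)} = \left(Y + H\right) + \frac{1}{3} = \left(H + Y\right) + \frac{1}{3} = \frac{1}{3} + H + Y$)
$- 278 T{\left(4,F{\left(4 \right)} \right)} = - 278 \left(\frac{1}{3} - \frac{3}{4 \cdot 4} + 4\right) = - 278 \left(\frac{1}{3} - \frac{3}{16} + 4\right) = \left(-278\right) \frac{199}{48} = - \frac{27661}{24}$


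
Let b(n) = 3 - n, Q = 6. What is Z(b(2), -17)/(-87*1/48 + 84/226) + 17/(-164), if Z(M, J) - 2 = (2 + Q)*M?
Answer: -601881/85444 ≈ -7.0442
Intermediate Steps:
Z(M, J) = 2 + 8*M (Z(M, J) = 2 + (2 + 6)*M = 2 + 8*M)
Z(b(2), -17)/(-87*1/48 + 84/226) + 17/(-164) = (2 + 8*(3 - 1*2))/(-87*1/48 + 84/226) + 17/(-164) = (2 + 8*(3 - 2))/(-87*1/48 + 84*(1/226)) + 17*(-1/164) = (2 + 8*1)/(-29/16 + 42/113) - 17/164 = (2 + 8)/(-2605/1808) - 17/164 = 10*(-1808/2605) - 17/164 = -3616/521 - 17/164 = -601881/85444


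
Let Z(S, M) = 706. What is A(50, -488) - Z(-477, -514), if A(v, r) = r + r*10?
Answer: -6074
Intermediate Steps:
A(v, r) = 11*r (A(v, r) = r + 10*r = 11*r)
A(50, -488) - Z(-477, -514) = 11*(-488) - 1*706 = -5368 - 706 = -6074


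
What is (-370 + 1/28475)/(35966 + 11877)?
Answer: -10535749/1362329425 ≈ -0.0077336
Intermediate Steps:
(-370 + 1/28475)/(35966 + 11877) = (-370 + 1/28475)/47843 = -10535749/28475*1/47843 = -10535749/1362329425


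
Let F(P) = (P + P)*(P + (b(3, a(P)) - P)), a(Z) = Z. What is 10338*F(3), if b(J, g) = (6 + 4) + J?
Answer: 806364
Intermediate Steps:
b(J, g) = 10 + J
F(P) = 26*P (F(P) = (P + P)*(P + ((10 + 3) - P)) = (2*P)*(P + (13 - P)) = (2*P)*13 = 26*P)
10338*F(3) = 10338*(26*3) = 10338*78 = 806364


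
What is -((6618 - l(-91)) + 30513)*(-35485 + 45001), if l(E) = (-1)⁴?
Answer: -353329080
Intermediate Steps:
l(E) = 1
-((6618 - l(-91)) + 30513)*(-35485 + 45001) = -((6618 - 1*1) + 30513)*(-35485 + 45001) = -((6618 - 1) + 30513)*9516 = -(6617 + 30513)*9516 = -37130*9516 = -1*353329080 = -353329080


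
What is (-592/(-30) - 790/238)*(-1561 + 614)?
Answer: -27746153/1785 ≈ -15544.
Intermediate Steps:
(-592/(-30) - 790/238)*(-1561 + 614) = (-592*(-1/30) - 790*1/238)*(-947) = (296/15 - 395/119)*(-947) = (29299/1785)*(-947) = -27746153/1785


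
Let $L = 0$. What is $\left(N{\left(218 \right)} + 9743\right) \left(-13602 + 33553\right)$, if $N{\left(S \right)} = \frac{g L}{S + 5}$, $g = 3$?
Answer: $194382593$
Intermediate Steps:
$N{\left(S \right)} = 0$ ($N{\left(S \right)} = \frac{3 \cdot 0}{S + 5} = \frac{0}{5 + S} = 0$)
$\left(N{\left(218 \right)} + 9743\right) \left(-13602 + 33553\right) = \left(0 + 9743\right) \left(-13602 + 33553\right) = 9743 \cdot 19951 = 194382593$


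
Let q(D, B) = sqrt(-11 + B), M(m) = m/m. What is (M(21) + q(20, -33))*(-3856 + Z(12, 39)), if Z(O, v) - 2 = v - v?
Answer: -3854 - 7708*I*sqrt(11) ≈ -3854.0 - 25565.0*I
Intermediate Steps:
Z(O, v) = 2 (Z(O, v) = 2 + (v - v) = 2 + 0 = 2)
M(m) = 1
(M(21) + q(20, -33))*(-3856 + Z(12, 39)) = (1 + sqrt(-11 - 33))*(-3856 + 2) = (1 + sqrt(-44))*(-3854) = (1 + 2*I*sqrt(11))*(-3854) = -3854 - 7708*I*sqrt(11)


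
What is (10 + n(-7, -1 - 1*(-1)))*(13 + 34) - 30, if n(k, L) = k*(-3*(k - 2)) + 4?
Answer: -8255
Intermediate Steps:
n(k, L) = 4 + k*(6 - 3*k) (n(k, L) = k*(-3*(-2 + k)) + 4 = k*(6 - 3*k) + 4 = 4 + k*(6 - 3*k))
(10 + n(-7, -1 - 1*(-1)))*(13 + 34) - 30 = (10 + (4 - 3*(-7)**2 + 6*(-7)))*(13 + 34) - 30 = (10 + (4 - 3*49 - 42))*47 - 30 = (10 + (4 - 147 - 42))*47 - 30 = (10 - 185)*47 - 30 = -175*47 - 30 = -8225 - 30 = -8255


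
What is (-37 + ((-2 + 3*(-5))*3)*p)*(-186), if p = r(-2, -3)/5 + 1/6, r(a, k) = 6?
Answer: 99231/5 ≈ 19846.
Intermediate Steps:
p = 41/30 (p = 6/5 + 1/6 = 6*(⅕) + 1*(⅙) = 6/5 + ⅙ = 41/30 ≈ 1.3667)
(-37 + ((-2 + 3*(-5))*3)*p)*(-186) = (-37 + ((-2 + 3*(-5))*3)*(41/30))*(-186) = (-37 + ((-2 - 15)*3)*(41/30))*(-186) = (-37 - 17*3*(41/30))*(-186) = (-37 - 51*41/30)*(-186) = (-37 - 697/10)*(-186) = -1067/10*(-186) = 99231/5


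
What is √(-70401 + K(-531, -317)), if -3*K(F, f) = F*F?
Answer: 2*I*√41097 ≈ 405.45*I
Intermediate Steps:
K(F, f) = -F²/3 (K(F, f) = -F*F/3 = -F²/3)
√(-70401 + K(-531, -317)) = √(-70401 - ⅓*(-531)²) = √(-70401 - ⅓*281961) = √(-70401 - 93987) = √(-164388) = 2*I*√41097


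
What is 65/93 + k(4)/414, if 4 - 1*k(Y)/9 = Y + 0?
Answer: 65/93 ≈ 0.69893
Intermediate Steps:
k(Y) = 36 - 9*Y (k(Y) = 36 - 9*(Y + 0) = 36 - 9*Y)
65/93 + k(4)/414 = 65/93 + (36 - 9*4)/414 = 65*(1/93) + (36 - 36)*(1/414) = 65/93 + 0*(1/414) = 65/93 + 0 = 65/93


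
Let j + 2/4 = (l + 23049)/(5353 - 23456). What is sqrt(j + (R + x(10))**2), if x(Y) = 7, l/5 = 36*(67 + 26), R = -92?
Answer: sqrt(9467531161814)/36206 ≈ 84.984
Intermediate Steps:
l = 16740 (l = 5*(36*(67 + 26)) = 5*(36*93) = 5*3348 = 16740)
j = -97681/36206 (j = -1/2 + (16740 + 23049)/(5353 - 23456) = -1/2 + 39789/(-18103) = -1/2 + 39789*(-1/18103) = -1/2 - 39789/18103 = -97681/36206 ≈ -2.6979)
sqrt(j + (R + x(10))**2) = sqrt(-97681/36206 + (-92 + 7)**2) = sqrt(-97681/36206 + (-85)**2) = sqrt(-97681/36206 + 7225) = sqrt(261490669/36206) = sqrt(9467531161814)/36206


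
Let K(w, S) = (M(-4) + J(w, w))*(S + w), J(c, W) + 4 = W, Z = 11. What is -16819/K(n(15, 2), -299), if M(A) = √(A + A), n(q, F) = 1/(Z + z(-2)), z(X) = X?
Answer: -9536373/1007674 - 12261051*I*√2/2519185 ≈ -9.4637 - 6.8831*I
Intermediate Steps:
J(c, W) = -4 + W
n(q, F) = ⅑ (n(q, F) = 1/(11 - 2) = 1/9 = ⅑)
M(A) = √2*√A (M(A) = √(2*A) = √2*√A)
K(w, S) = (S + w)*(-4 + w + 2*I*√2) (K(w, S) = (√2*√(-4) + (-4 + w))*(S + w) = (√2*(2*I) + (-4 + w))*(S + w) = (2*I*√2 + (-4 + w))*(S + w) = (-4 + w + 2*I*√2)*(S + w) = (S + w)*(-4 + w + 2*I*√2))
-16819/K(n(15, 2), -299) = -16819/(-299*(-4 + ⅑) + (-4 + ⅑)/9 + 2*I*(-299)*√2 + 2*I*(⅑)*√2) = -16819/(-299*(-35/9) + (⅑)*(-35/9) - 598*I*√2 + 2*I*√2/9) = -16819/(10465/9 - 35/81 - 598*I*√2 + 2*I*√2/9) = -16819/(94150/81 - 5380*I*√2/9)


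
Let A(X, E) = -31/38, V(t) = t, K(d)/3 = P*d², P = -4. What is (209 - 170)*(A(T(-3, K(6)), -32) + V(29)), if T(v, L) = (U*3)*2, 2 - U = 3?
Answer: 41769/38 ≈ 1099.2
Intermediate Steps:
U = -1 (U = 2 - 1*3 = 2 - 3 = -1)
K(d) = -12*d² (K(d) = 3*(-4*d²) = -12*d²)
T(v, L) = -6 (T(v, L) = -1*3*2 = -3*2 = -6)
A(X, E) = -31/38 (A(X, E) = -31*1/38 = -31/38)
(209 - 170)*(A(T(-3, K(6)), -32) + V(29)) = (209 - 170)*(-31/38 + 29) = 39*(1071/38) = 41769/38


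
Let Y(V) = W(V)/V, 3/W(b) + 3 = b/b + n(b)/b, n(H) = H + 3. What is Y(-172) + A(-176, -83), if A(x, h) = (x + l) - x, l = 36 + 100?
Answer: 23803/175 ≈ 136.02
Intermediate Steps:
l = 136
n(H) = 3 + H
W(b) = 3/(-2 + (3 + b)/b) (W(b) = 3/(-3 + (b/b + (3 + b)/b)) = 3/(-3 + (1 + (3 + b)/b)) = 3/(-2 + (3 + b)/b))
A(x, h) = 136 (A(x, h) = (x + 136) - x = (136 + x) - x = 136)
Y(V) = -3/(-3 + V) (Y(V) = (-3*V/(-3 + V))/V = -3/(-3 + V))
Y(-172) + A(-176, -83) = -3/(-3 - 172) + 136 = -3/(-175) + 136 = -3*(-1/175) + 136 = 3/175 + 136 = 23803/175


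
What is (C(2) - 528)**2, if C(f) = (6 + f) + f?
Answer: 268324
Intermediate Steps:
C(f) = 6 + 2*f
(C(2) - 528)**2 = ((6 + 2*2) - 528)**2 = ((6 + 4) - 132*4)**2 = (10 - 528)**2 = (-518)**2 = 268324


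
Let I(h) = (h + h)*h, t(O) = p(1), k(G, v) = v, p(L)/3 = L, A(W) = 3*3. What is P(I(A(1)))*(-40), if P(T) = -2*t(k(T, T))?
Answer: 240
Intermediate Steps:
A(W) = 9
p(L) = 3*L
t(O) = 3 (t(O) = 3*1 = 3)
I(h) = 2*h**2 (I(h) = (2*h)*h = 2*h**2)
P(T) = -6 (P(T) = -2*3 = -6)
P(I(A(1)))*(-40) = -6*(-40) = 240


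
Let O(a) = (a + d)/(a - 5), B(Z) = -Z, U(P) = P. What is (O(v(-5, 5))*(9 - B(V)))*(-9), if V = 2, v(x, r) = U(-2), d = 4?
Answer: 198/7 ≈ 28.286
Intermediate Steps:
v(x, r) = -2
O(a) = (4 + a)/(-5 + a) (O(a) = (a + 4)/(a - 5) = (4 + a)/(-5 + a))
(O(v(-5, 5))*(9 - B(V)))*(-9) = (((4 - 2)/(-5 - 2))*(9 - (-1)*2))*(-9) = ((2/(-7))*(9 - 1*(-2)))*(-9) = ((-1/7*2)*(9 + 2))*(-9) = -2/7*11*(-9) = -22/7*(-9) = 198/7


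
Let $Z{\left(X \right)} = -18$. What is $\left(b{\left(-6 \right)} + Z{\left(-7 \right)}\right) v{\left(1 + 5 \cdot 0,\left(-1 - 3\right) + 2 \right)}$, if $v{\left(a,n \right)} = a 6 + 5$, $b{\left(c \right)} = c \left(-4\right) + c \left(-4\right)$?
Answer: $330$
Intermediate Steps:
$b{\left(c \right)} = - 8 c$ ($b{\left(c \right)} = - 4 c - 4 c = - 8 c$)
$v{\left(a,n \right)} = 5 + 6 a$ ($v{\left(a,n \right)} = 6 a + 5 = 5 + 6 a$)
$\left(b{\left(-6 \right)} + Z{\left(-7 \right)}\right) v{\left(1 + 5 \cdot 0,\left(-1 - 3\right) + 2 \right)} = \left(\left(-8\right) \left(-6\right) - 18\right) \left(5 + 6 \left(1 + 5 \cdot 0\right)\right) = \left(48 - 18\right) \left(5 + 6 \left(1 + 0\right)\right) = 30 \left(5 + 6 \cdot 1\right) = 30 \left(5 + 6\right) = 30 \cdot 11 = 330$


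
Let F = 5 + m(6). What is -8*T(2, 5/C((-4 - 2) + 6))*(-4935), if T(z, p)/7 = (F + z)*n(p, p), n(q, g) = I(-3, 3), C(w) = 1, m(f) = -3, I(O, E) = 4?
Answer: 4421760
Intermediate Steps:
n(q, g) = 4
F = 2 (F = 5 - 3 = 2)
T(z, p) = 56 + 28*z (T(z, p) = 7*((2 + z)*4) = 7*(8 + 4*z) = 56 + 28*z)
-8*T(2, 5/C((-4 - 2) + 6))*(-4935) = -8*(56 + 28*2)*(-4935) = -8*(56 + 56)*(-4935) = -8*112*(-4935) = -896*(-4935) = 4421760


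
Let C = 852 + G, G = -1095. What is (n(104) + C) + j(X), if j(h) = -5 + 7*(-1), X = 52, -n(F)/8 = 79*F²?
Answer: -6835967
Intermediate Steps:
n(F) = -632*F²
C = -243 (C = 852 - 1095 = -243)
j(h) = -12 (j(h) = -5 - 7 = -12)
(n(104) + C) + j(X) = (-632*104² - 243) - 12 = (-632*10816 - 243) - 12 = (-6835712 - 243) - 12 = -6835955 - 12 = -6835967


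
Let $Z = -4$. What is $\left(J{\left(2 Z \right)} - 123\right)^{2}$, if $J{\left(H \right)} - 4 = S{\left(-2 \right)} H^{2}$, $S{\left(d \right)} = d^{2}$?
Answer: $18769$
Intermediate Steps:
$J{\left(H \right)} = 4 + 4 H^{2}$ ($J{\left(H \right)} = 4 + \left(-2\right)^{2} H^{2} = 4 + 4 H^{2}$)
$\left(J{\left(2 Z \right)} - 123\right)^{2} = \left(\left(4 + 4 \left(2 \left(-4\right)\right)^{2}\right) - 123\right)^{2} = \left(\left(4 + 4 \left(-8\right)^{2}\right) - 123\right)^{2} = \left(\left(4 + 4 \cdot 64\right) - 123\right)^{2} = \left(\left(4 + 256\right) - 123\right)^{2} = \left(260 - 123\right)^{2} = 137^{2} = 18769$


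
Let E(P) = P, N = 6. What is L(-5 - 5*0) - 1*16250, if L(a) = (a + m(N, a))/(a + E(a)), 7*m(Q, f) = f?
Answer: -113746/7 ≈ -16249.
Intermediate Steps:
m(Q, f) = f/7
L(a) = 4/7 (L(a) = (a + a/7)/(a + a) = (8*a/7)/((2*a)) = (8*a/7)*(1/(2*a)) = 4/7)
L(-5 - 5*0) - 1*16250 = 4/7 - 1*16250 = 4/7 - 16250 = -113746/7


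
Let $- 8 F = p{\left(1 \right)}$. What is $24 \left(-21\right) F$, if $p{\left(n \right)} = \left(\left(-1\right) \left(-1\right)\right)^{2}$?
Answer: $63$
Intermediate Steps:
$p{\left(n \right)} = 1$ ($p{\left(n \right)} = 1^{2} = 1$)
$F = - \frac{1}{8}$ ($F = \left(- \frac{1}{8}\right) 1 = - \frac{1}{8} \approx -0.125$)
$24 \left(-21\right) F = 24 \left(-21\right) \left(- \frac{1}{8}\right) = \left(-504\right) \left(- \frac{1}{8}\right) = 63$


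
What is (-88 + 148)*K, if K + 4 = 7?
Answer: 180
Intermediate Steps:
K = 3 (K = -4 + 7 = 3)
(-88 + 148)*K = (-88 + 148)*3 = 60*3 = 180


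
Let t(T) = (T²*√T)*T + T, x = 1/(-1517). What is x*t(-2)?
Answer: 2/1517 + 8*I*√2/1517 ≈ 0.0013184 + 0.0074579*I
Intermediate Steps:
x = -1/1517 ≈ -0.00065920
t(T) = T + T^(7/2) (t(T) = T^(5/2)*T + T = T^(7/2) + T = T + T^(7/2))
x*t(-2) = -(-2 + (-2)^(7/2))/1517 = -(-2 - 8*I*√2)/1517 = 2/1517 + 8*I*√2/1517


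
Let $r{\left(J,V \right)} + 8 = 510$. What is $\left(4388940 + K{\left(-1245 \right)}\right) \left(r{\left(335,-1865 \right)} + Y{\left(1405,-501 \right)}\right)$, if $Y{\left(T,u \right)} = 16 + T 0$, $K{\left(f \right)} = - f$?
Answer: $2274115830$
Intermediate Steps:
$r{\left(J,V \right)} = 502$ ($r{\left(J,V \right)} = -8 + 510 = 502$)
$Y{\left(T,u \right)} = 16$ ($Y{\left(T,u \right)} = 16 + 0 = 16$)
$\left(4388940 + K{\left(-1245 \right)}\right) \left(r{\left(335,-1865 \right)} + Y{\left(1405,-501 \right)}\right) = \left(4388940 - -1245\right) \left(502 + 16\right) = \left(4388940 + 1245\right) 518 = 4390185 \cdot 518 = 2274115830$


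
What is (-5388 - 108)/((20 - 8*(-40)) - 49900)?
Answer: 229/2065 ≈ 0.11090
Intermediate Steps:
(-5388 - 108)/((20 - 8*(-40)) - 49900) = -5496/((20 + 320) - 49900) = -5496/(340 - 49900) = -5496/(-49560) = -5496*(-1/49560) = 229/2065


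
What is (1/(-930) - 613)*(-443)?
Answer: 252550313/930 ≈ 2.7156e+5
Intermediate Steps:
(1/(-930) - 613)*(-443) = (-1/930 - 613)*(-443) = -570091/930*(-443) = 252550313/930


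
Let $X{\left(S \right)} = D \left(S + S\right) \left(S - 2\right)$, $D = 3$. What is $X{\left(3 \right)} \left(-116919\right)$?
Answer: $-2104542$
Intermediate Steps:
$X{\left(S \right)} = 6 S \left(-2 + S\right)$ ($X{\left(S \right)} = 3 \left(S + S\right) \left(S - 2\right) = 3 \cdot 2 S \left(-2 + S\right) = 6 S \left(-2 + S\right)$)
$X{\left(3 \right)} \left(-116919\right) = 6 \cdot 3 \left(-2 + 3\right) \left(-116919\right) = 6 \cdot 3 \cdot 1 \left(-116919\right) = 18 \left(-116919\right) = -2104542$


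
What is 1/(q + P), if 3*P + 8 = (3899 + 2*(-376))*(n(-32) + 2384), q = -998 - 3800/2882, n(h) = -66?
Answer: 4323/10507397404 ≈ 4.1142e-7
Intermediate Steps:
q = -1440018/1441 (q = -998 - 3800/2882 = -998 - 1*1900/1441 = -998 - 1900/1441 = -1440018/1441 ≈ -999.32)
P = 7294738/3 (P = -8/3 + ((3899 + 2*(-376))*(-66 + 2384))/3 = -8/3 + ((3899 - 752)*2318)/3 = -8/3 + (3147*2318)/3 = -8/3 + (⅓)*7294746 = -8/3 + 2431582 = 7294738/3 ≈ 2.4316e+6)
1/(q + P) = 1/(-1440018/1441 + 7294738/3) = 1/(10507397404/4323) = 4323/10507397404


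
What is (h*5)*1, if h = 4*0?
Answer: 0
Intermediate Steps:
h = 0
(h*5)*1 = (0*5)*1 = 0*1 = 0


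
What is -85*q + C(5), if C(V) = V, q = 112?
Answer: -9515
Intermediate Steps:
-85*q + C(5) = -85*112 + 5 = -9520 + 5 = -9515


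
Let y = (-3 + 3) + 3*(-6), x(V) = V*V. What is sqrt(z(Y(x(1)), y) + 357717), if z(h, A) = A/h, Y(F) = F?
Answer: sqrt(357699) ≈ 598.08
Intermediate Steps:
x(V) = V**2
y = -18 (y = 0 - 18 = -18)
sqrt(z(Y(x(1)), y) + 357717) = sqrt(-18/(1**2) + 357717) = sqrt(-18/1 + 357717) = sqrt(-18*1 + 357717) = sqrt(-18 + 357717) = sqrt(357699)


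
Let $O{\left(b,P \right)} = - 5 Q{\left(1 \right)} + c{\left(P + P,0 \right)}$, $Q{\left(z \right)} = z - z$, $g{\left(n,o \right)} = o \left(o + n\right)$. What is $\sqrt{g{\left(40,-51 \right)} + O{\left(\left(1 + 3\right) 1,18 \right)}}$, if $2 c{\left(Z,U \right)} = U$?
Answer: $\sqrt{561} \approx 23.685$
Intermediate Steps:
$c{\left(Z,U \right)} = \frac{U}{2}$
$g{\left(n,o \right)} = o \left(n + o\right)$
$Q{\left(z \right)} = 0$
$O{\left(b,P \right)} = 0$ ($O{\left(b,P \right)} = \left(-5\right) 0 + \frac{1}{2} \cdot 0 = 0 + 0 = 0$)
$\sqrt{g{\left(40,-51 \right)} + O{\left(\left(1 + 3\right) 1,18 \right)}} = \sqrt{- 51 \left(40 - 51\right) + 0} = \sqrt{\left(-51\right) \left(-11\right) + 0} = \sqrt{561 + 0} = \sqrt{561}$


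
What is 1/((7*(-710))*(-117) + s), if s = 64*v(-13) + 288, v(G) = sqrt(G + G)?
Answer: 290889/169232873890 - 16*I*sqrt(26)/84616436945 ≈ 1.7189e-6 - 9.6417e-10*I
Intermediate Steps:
v(G) = sqrt(2)*sqrt(G) (v(G) = sqrt(2*G) = sqrt(2)*sqrt(G))
s = 288 + 64*I*sqrt(26) (s = 64*(sqrt(2)*sqrt(-13)) + 288 = 64*(sqrt(2)*(I*sqrt(13))) + 288 = 64*(I*sqrt(26)) + 288 = 64*I*sqrt(26) + 288 = 288 + 64*I*sqrt(26) ≈ 288.0 + 326.34*I)
1/((7*(-710))*(-117) + s) = 1/((7*(-710))*(-117) + (288 + 64*I*sqrt(26))) = 1/(-4970*(-117) + (288 + 64*I*sqrt(26))) = 1/(581490 + (288 + 64*I*sqrt(26))) = 1/(581778 + 64*I*sqrt(26))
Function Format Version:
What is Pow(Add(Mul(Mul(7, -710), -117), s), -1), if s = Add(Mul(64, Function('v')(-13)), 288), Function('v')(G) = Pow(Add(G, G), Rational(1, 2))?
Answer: Add(Rational(290889, 169232873890), Mul(Rational(-16, 84616436945), I, Pow(26, Rational(1, 2)))) ≈ Add(1.7189e-6, Mul(-9.6417e-10, I))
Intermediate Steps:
Function('v')(G) = Mul(Pow(2, Rational(1, 2)), Pow(G, Rational(1, 2))) (Function('v')(G) = Pow(Mul(2, G), Rational(1, 2)) = Mul(Pow(2, Rational(1, 2)), Pow(G, Rational(1, 2))))
s = Add(288, Mul(64, I, Pow(26, Rational(1, 2)))) (s = Add(Mul(64, Mul(Pow(2, Rational(1, 2)), Pow(-13, Rational(1, 2)))), 288) = Add(Mul(64, Mul(Pow(2, Rational(1, 2)), Mul(I, Pow(13, Rational(1, 2))))), 288) = Add(Mul(64, Mul(I, Pow(26, Rational(1, 2)))), 288) = Add(Mul(64, I, Pow(26, Rational(1, 2))), 288) = Add(288, Mul(64, I, Pow(26, Rational(1, 2)))) ≈ Add(288.00, Mul(326.34, I)))
Pow(Add(Mul(Mul(7, -710), -117), s), -1) = Pow(Add(Mul(Mul(7, -710), -117), Add(288, Mul(64, I, Pow(26, Rational(1, 2))))), -1) = Pow(Add(Mul(-4970, -117), Add(288, Mul(64, I, Pow(26, Rational(1, 2))))), -1) = Pow(Add(581490, Add(288, Mul(64, I, Pow(26, Rational(1, 2))))), -1) = Pow(Add(581778, Mul(64, I, Pow(26, Rational(1, 2)))), -1)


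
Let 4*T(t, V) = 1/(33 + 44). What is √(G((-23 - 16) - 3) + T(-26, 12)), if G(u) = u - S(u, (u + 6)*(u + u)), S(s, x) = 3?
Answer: I*√1067143/154 ≈ 6.708*I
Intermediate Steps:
G(u) = -3 + u (G(u) = u - 1*3 = u - 3 = -3 + u)
T(t, V) = 1/308 (T(t, V) = 1/(4*(33 + 44)) = (¼)/77 = (¼)*(1/77) = 1/308)
√(G((-23 - 16) - 3) + T(-26, 12)) = √((-3 + ((-23 - 16) - 3)) + 1/308) = √((-3 + (-39 - 3)) + 1/308) = √((-3 - 42) + 1/308) = √(-45 + 1/308) = √(-13859/308) = I*√1067143/154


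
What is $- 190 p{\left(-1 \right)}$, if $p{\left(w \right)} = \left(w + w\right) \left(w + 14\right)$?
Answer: $4940$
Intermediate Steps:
$p{\left(w \right)} = 2 w \left(14 + w\right)$
$- 190 p{\left(-1 \right)} = - 190 \cdot 2 \left(-1\right) \left(14 - 1\right) = - 190 \cdot 2 \left(-1\right) 13 = \left(-190\right) \left(-26\right) = 4940$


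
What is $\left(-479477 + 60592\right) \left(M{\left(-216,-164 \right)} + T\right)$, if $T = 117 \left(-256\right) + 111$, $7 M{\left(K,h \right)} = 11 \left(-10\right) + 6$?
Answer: $\frac{87543195035}{7} \approx 1.2506 \cdot 10^{10}$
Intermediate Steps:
$M{\left(K,h \right)} = - \frac{104}{7}$ ($M{\left(K,h \right)} = \frac{11 \left(-10\right) + 6}{7} = \frac{-110 + 6}{7} = \frac{1}{7} \left(-104\right) = - \frac{104}{7}$)
$T = -29841$ ($T = -29952 + 111 = -29841$)
$\left(-479477 + 60592\right) \left(M{\left(-216,-164 \right)} + T\right) = \left(-479477 + 60592\right) \left(- \frac{104}{7} - 29841\right) = \left(-418885\right) \left(- \frac{208991}{7}\right) = \frac{87543195035}{7}$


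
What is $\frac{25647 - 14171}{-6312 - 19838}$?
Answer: $- \frac{5738}{13075} \approx -0.43885$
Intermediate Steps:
$\frac{25647 - 14171}{-6312 - 19838} = \frac{25647 - 14171}{-26150} = 11476 \left(- \frac{1}{26150}\right) = - \frac{5738}{13075}$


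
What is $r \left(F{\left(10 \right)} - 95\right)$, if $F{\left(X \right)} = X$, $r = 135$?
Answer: $-11475$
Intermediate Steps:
$r \left(F{\left(10 \right)} - 95\right) = 135 \left(10 - 95\right) = 135 \left(-85\right) = -11475$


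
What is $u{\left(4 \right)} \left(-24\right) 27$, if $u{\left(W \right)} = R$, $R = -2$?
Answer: $1296$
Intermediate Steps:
$u{\left(W \right)} = -2$
$u{\left(4 \right)} \left(-24\right) 27 = \left(-2\right) \left(-24\right) 27 = 48 \cdot 27 = 1296$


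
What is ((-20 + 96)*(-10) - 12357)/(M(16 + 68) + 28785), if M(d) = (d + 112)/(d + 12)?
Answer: -314808/690889 ≈ -0.45566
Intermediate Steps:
M(d) = (112 + d)/(12 + d)
((-20 + 96)*(-10) - 12357)/(M(16 + 68) + 28785) = ((-20 + 96)*(-10) - 12357)/((112 + (16 + 68))/(12 + (16 + 68)) + 28785) = (76*(-10) - 12357)/((112 + 84)/(12 + 84) + 28785) = (-760 - 12357)/(196/96 + 28785) = -13117/((1/96)*196 + 28785) = -13117/(49/24 + 28785) = -13117/690889/24 = -13117*24/690889 = -314808/690889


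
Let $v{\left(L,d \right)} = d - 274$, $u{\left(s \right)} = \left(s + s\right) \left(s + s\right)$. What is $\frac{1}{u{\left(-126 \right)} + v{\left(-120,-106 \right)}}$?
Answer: $\frac{1}{63124} \approx 1.5842 \cdot 10^{-5}$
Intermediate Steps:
$u{\left(s \right)} = 4 s^{2}$ ($u{\left(s \right)} = 2 s 2 s = 4 s^{2}$)
$v{\left(L,d \right)} = -274 + d$
$\frac{1}{u{\left(-126 \right)} + v{\left(-120,-106 \right)}} = \frac{1}{4 \left(-126\right)^{2} - 380} = \frac{1}{4 \cdot 15876 - 380} = \frac{1}{63504 - 380} = \frac{1}{63124}$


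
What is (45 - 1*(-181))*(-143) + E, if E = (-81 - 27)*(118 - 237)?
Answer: -19466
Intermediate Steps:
E = 12852 (E = -108*(-119) = 12852)
(45 - 1*(-181))*(-143) + E = (45 - 1*(-181))*(-143) + 12852 = (45 + 181)*(-143) + 12852 = 226*(-143) + 12852 = -32318 + 12852 = -19466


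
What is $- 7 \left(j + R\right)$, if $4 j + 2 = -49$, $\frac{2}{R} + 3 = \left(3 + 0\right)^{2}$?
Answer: $\frac{1043}{12} \approx 86.917$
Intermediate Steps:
$R = \frac{1}{3}$ ($R = \frac{2}{-3 + \left(3 + 0\right)^{2}} = \frac{2}{-3 + 3^{2}} = \frac{2}{-3 + 9} = \frac{2}{6} = 2 \cdot \frac{1}{6} = \frac{1}{3} \approx 0.33333$)
$j = - \frac{51}{4}$ ($j = - \frac{1}{2} + \frac{1}{4} \left(-49\right) = - \frac{1}{2} - \frac{49}{4} = - \frac{51}{4} \approx -12.75$)
$- 7 \left(j + R\right) = - 7 \left(- \frac{51}{4} + \frac{1}{3}\right) = \left(-7\right) \left(- \frac{149}{12}\right) = \frac{1043}{12}$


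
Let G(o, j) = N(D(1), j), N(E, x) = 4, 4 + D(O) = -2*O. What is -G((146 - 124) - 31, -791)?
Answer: -4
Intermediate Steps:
D(O) = -4 - 2*O
G(o, j) = 4
-G((146 - 124) - 31, -791) = -1*4 = -4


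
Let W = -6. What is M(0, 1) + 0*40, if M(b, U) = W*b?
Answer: 0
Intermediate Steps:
M(b, U) = -6*b
M(0, 1) + 0*40 = -6*0 + 0*40 = 0 + 0 = 0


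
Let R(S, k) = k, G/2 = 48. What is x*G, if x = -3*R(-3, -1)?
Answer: 288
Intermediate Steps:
G = 96 (G = 2*48 = 96)
x = 3 (x = -3*(-1) = 3)
x*G = 3*96 = 288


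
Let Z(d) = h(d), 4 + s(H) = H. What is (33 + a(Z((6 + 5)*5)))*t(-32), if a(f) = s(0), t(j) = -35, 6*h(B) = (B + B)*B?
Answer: -1015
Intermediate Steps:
h(B) = B**2/3 (h(B) = ((B + B)*B)/6 = ((2*B)*B)/6 = (2*B**2)/6 = B**2/3)
s(H) = -4 + H
Z(d) = d**2/3
a(f) = -4 (a(f) = -4 + 0 = -4)
(33 + a(Z((6 + 5)*5)))*t(-32) = (33 - 4)*(-35) = 29*(-35) = -1015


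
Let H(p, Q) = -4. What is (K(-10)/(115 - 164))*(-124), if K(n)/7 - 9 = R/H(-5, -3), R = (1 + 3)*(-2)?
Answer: 1364/7 ≈ 194.86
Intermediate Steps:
R = -8 (R = 4*(-2) = -8)
K(n) = 77 (K(n) = 63 + 7*(-8/(-4)) = 63 + 7*(-8*(-¼)) = 63 + 7*2 = 63 + 14 = 77)
(K(-10)/(115 - 164))*(-124) = (77/(115 - 164))*(-124) = (77/(-49))*(-124) = -1/49*77*(-124) = -11/7*(-124) = 1364/7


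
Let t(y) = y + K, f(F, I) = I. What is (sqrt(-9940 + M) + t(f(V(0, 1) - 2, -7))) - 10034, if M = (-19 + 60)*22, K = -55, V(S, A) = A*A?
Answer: -10096 + I*sqrt(9038) ≈ -10096.0 + 95.068*I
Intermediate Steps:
V(S, A) = A**2
M = 902 (M = 41*22 = 902)
t(y) = -55 + y (t(y) = y - 55 = -55 + y)
(sqrt(-9940 + M) + t(f(V(0, 1) - 2, -7))) - 10034 = (sqrt(-9940 + 902) + (-55 - 7)) - 10034 = (sqrt(-9038) - 62) - 10034 = (I*sqrt(9038) - 62) - 10034 = (-62 + I*sqrt(9038)) - 10034 = -10096 + I*sqrt(9038)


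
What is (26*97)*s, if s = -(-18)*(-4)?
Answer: -181584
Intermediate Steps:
s = -72 (s = -18*4 = -72)
(26*97)*s = (26*97)*(-72) = 2522*(-72) = -181584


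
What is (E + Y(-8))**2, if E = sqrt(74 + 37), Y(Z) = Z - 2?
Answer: (10 - sqrt(111))**2 ≈ 0.28692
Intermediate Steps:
Y(Z) = -2 + Z
E = sqrt(111) ≈ 10.536
(E + Y(-8))**2 = (sqrt(111) + (-2 - 8))**2 = (sqrt(111) - 10)**2 = (-10 + sqrt(111))**2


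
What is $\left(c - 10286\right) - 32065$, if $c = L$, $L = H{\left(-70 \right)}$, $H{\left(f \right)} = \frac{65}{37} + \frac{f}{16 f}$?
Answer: $- \frac{25070715}{592} \approx -42349.0$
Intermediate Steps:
$H{\left(f \right)} = \frac{1077}{592}$ ($H{\left(f \right)} = 65 \cdot \frac{1}{37} + f \frac{1}{16 f} = \frac{65}{37} + \frac{1}{16} = \frac{1077}{592}$)
$L = \frac{1077}{592} \approx 1.8193$
$c = \frac{1077}{592} \approx 1.8193$
$\left(c - 10286\right) - 32065 = \left(\frac{1077}{592} - 10286\right) - 32065 = - \frac{6088235}{592} - 32065 = - \frac{25070715}{592}$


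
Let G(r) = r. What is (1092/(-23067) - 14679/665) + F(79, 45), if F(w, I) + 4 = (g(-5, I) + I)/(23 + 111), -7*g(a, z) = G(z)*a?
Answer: -8751406427/342583395 ≈ -25.545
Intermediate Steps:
g(a, z) = -a*z/7 (g(a, z) = -z*a/7 = -a*z/7)
F(w, I) = -4 + 6*I/469 (F(w, I) = -4 + (-⅐*(-5)*I + I)/(23 + 111) = -4 + (5*I/7 + I)/134 = -4 + (12*I/7)*(1/134) = -4 + 6*I/469)
(1092/(-23067) - 14679/665) + F(79, 45) = (1092/(-23067) - 14679/665) + (-4 + (6/469)*45) = (1092*(-1/23067) - 14679*1/665) + (-4 + 270/469) = (-364/7689 - 2097/95) - 1606/469 = -16158413/730455 - 1606/469 = -8751406427/342583395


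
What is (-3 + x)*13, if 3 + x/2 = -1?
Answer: -143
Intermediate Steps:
x = -8 (x = -6 + 2*(-1) = -6 - 2 = -8)
(-3 + x)*13 = (-3 - 8)*13 = -11*13 = -143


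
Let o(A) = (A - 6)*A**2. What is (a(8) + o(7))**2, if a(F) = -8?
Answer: 1681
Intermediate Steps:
o(A) = A**2*(-6 + A) (o(A) = (-6 + A)*A**2 = A**2*(-6 + A))
(a(8) + o(7))**2 = (-8 + 7**2*(-6 + 7))**2 = (-8 + 49*1)**2 = (-8 + 49)**2 = 41**2 = 1681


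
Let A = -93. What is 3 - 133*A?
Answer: 12372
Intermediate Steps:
3 - 133*A = 3 - 133*(-93) = 3 + 12369 = 12372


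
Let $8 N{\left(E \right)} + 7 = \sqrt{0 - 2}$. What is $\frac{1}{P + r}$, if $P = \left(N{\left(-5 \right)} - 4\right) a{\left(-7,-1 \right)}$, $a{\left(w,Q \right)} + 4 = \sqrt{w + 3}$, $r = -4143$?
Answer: $- \frac{4}{16572 - \left(2 - i\right) \left(39 - i \sqrt{2}\right)} \approx -0.00024249 + 6.149 \cdot 10^{-7} i$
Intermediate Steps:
$N{\left(E \right)} = - \frac{7}{8} + \frac{i \sqrt{2}}{8}$ ($N{\left(E \right)} = - \frac{7}{8} + \frac{\sqrt{0 - 2}}{8} = - \frac{7}{8} + \frac{\sqrt{-2}}{8} = - \frac{7}{8} + \frac{i \sqrt{2}}{8}$)
$a{\left(w,Q \right)} = -4 + \sqrt{3 + w}$ ($a{\left(w,Q \right)} = -4 + \sqrt{w + 3} = -4 + \sqrt{3 + w}$)
$P = \left(-4 + 2 i\right) \left(- \frac{39}{8} + \frac{i \sqrt{2}}{8}\right)$ ($P = \left(\left(- \frac{7}{8} + \frac{i \sqrt{2}}{8}\right) - 4\right) \left(-4 + \sqrt{3 - 7}\right) = \left(- \frac{39}{8} + \frac{i \sqrt{2}}{8}\right) \left(-4 + \sqrt{-4}\right) = \left(- \frac{39}{8} + \frac{i \sqrt{2}}{8}\right) \left(-4 + 2 i\right) = \left(-4 + 2 i\right) \left(- \frac{39}{8} + \frac{i \sqrt{2}}{8}\right) \approx 19.146 - 10.457 i$)
$\frac{1}{P + r} = \frac{1}{\frac{\left(2 - i\right) \left(39 - i \sqrt{2}\right)}{4} - 4143} = \frac{1}{-4143 + \frac{\left(2 - i\right) \left(39 - i \sqrt{2}\right)}{4}}$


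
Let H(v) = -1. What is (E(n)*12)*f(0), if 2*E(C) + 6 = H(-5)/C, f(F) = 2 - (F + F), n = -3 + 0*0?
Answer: -68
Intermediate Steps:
n = -3 (n = -3 + 0 = -3)
f(F) = 2 - 2*F
E(C) = -3 - 1/(2*C) (E(C) = -3 + (-1/C)/2 = -3 - 1/(2*C))
(E(n)*12)*f(0) = ((-3 - 1/2/(-3))*12)*(2 - 2*0) = ((-3 - 1/2*(-1/3))*12)*(2 + 0) = ((-3 + 1/6)*12)*2 = -17/6*12*2 = -34*2 = -68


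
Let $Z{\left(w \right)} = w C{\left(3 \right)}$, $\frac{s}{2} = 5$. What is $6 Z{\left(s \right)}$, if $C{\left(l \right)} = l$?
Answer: $180$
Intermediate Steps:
$s = 10$ ($s = 2 \cdot 5 = 10$)
$Z{\left(w \right)} = 3 w$ ($Z{\left(w \right)} = w 3 = 3 w$)
$6 Z{\left(s \right)} = 6 \cdot 3 \cdot 10 = 6 \cdot 30 = 180$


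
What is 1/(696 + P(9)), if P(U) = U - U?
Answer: 1/696 ≈ 0.0014368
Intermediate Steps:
P(U) = 0
1/(696 + P(9)) = 1/(696 + 0) = 1/696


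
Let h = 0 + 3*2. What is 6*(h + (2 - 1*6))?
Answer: 12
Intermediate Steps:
h = 6 (h = 0 + 6 = 6)
6*(h + (2 - 1*6)) = 6*(6 + (2 - 1*6)) = 6*(6 + (2 - 6)) = 6*(6 - 4) = 6*2 = 12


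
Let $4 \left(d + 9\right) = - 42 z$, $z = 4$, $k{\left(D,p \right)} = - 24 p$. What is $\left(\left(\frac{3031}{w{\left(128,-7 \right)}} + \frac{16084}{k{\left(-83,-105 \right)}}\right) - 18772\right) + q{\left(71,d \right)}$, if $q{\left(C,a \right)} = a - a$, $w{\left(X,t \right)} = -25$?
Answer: $- \frac{59493601}{3150} \approx -18887.0$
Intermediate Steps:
$d = -51$ ($d = -9 + \frac{\left(-42\right) 4}{4} = -9 + \frac{1}{4} \left(-168\right) = -9 - 42 = -51$)
$q{\left(C,a \right)} = 0$
$\left(\left(\frac{3031}{w{\left(128,-7 \right)}} + \frac{16084}{k{\left(-83,-105 \right)}}\right) - 18772\right) + q{\left(71,d \right)} = \left(\left(\frac{3031}{-25} + \frac{16084}{\left(-24\right) \left(-105\right)}\right) - 18772\right) + 0 = \left(\left(3031 \left(- \frac{1}{25}\right) + \frac{16084}{2520}\right) - 18772\right) + 0 = \left(\left(- \frac{3031}{25} + 16084 \cdot \frac{1}{2520}\right) - 18772\right) + 0 = \left(\left(- \frac{3031}{25} + \frac{4021}{630}\right) - 18772\right) + 0 = \left(- \frac{361801}{3150} - 18772\right) + 0 = - \frac{59493601}{3150} + 0 = - \frac{59493601}{3150}$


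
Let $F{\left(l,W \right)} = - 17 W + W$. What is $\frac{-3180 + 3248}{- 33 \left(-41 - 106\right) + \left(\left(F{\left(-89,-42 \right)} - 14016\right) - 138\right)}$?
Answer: $- \frac{68}{8631} \approx -0.0078786$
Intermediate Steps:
$F{\left(l,W \right)} = - 16 W$
$\frac{-3180 + 3248}{- 33 \left(-41 - 106\right) + \left(\left(F{\left(-89,-42 \right)} - 14016\right) - 138\right)} = \frac{-3180 + 3248}{- 33 \left(-41 - 106\right) - 13482} = \frac{68}{\left(-33\right) \left(-147\right) + \left(\left(672 - 14016\right) - 138\right)} = \frac{68}{4851 - 13482} = \frac{68}{-8631} = 68 \left(- \frac{1}{8631}\right) = - \frac{68}{8631}$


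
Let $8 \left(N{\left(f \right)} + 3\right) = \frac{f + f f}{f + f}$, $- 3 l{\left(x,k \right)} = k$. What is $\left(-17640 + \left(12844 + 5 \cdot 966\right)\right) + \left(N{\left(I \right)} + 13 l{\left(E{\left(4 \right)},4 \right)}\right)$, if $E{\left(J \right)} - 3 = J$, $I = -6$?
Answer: $\frac{641}{48} \approx 13.354$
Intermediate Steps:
$E{\left(J \right)} = 3 + J$
$l{\left(x,k \right)} = - \frac{k}{3}$
$N{\left(f \right)} = -3 + \frac{f + f^{2}}{16 f}$ ($N{\left(f \right)} = -3 + \frac{\left(f + f f\right) \frac{1}{f + f}}{8} = -3 + \frac{\left(f + f^{2}\right) \frac{1}{2 f}}{8} = -3 + \frac{\frac{1}{2} \frac{1}{f} \left(f + f^{2}\right)}{8} = -3 + \frac{f + f^{2}}{16 f}$)
$\left(-17640 + \left(12844 + 5 \cdot 966\right)\right) + \left(N{\left(I \right)} + 13 l{\left(E{\left(4 \right)},4 \right)}\right) = \left(-17640 + \left(12844 + 5 \cdot 966\right)\right) + \left(\left(- \frac{47}{16} + \frac{1}{16} \left(-6\right)\right) + 13 \left(\left(- \frac{1}{3}\right) 4\right)\right) = \left(-17640 + \left(12844 + 4830\right)\right) + \left(\left(- \frac{47}{16} - \frac{3}{8}\right) + 13 \left(- \frac{4}{3}\right)\right) = \left(-17640 + 17674\right) - \frac{991}{48} = 34 - \frac{991}{48} = \frac{641}{48}$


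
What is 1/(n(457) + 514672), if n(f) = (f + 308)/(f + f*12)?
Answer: 5941/3057667117 ≈ 1.9430e-6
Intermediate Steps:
n(f) = (308 + f)/(13*f) (n(f) = (308 + f)/(f + 12*f) = (308 + f)/((13*f)) = (308 + f)*(1/(13*f)) = (308 + f)/(13*f))
1/(n(457) + 514672) = 1/((1/13)*(308 + 457)/457 + 514672) = 1/((1/13)*(1/457)*765 + 514672) = 1/(765/5941 + 514672) = 1/(3057667117/5941) = 5941/3057667117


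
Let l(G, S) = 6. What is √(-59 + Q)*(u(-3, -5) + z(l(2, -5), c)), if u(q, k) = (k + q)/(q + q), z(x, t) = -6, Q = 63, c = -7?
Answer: -28/3 ≈ -9.3333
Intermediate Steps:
u(q, k) = (k + q)/(2*q) (u(q, k) = (k + q)/((2*q)) = (k + q)*(1/(2*q)) = (k + q)/(2*q))
√(-59 + Q)*(u(-3, -5) + z(l(2, -5), c)) = √(-59 + 63)*((½)*(-5 - 3)/(-3) - 6) = √4*((½)*(-⅓)*(-8) - 6) = 2*(4/3 - 6) = 2*(-14/3) = -28/3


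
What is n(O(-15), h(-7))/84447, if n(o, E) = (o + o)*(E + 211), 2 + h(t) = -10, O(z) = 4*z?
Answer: -7960/28149 ≈ -0.28278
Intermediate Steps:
h(t) = -12 (h(t) = -2 - 10 = -12)
n(o, E) = 2*o*(211 + E) (n(o, E) = (2*o)*(211 + E) = 2*o*(211 + E))
n(O(-15), h(-7))/84447 = (2*(4*(-15))*(211 - 12))/84447 = (2*(-60)*199)*(1/84447) = -23880*1/84447 = -7960/28149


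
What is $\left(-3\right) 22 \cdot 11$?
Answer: $-726$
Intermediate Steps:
$\left(-3\right) 22 \cdot 11 = \left(-66\right) 11 = -726$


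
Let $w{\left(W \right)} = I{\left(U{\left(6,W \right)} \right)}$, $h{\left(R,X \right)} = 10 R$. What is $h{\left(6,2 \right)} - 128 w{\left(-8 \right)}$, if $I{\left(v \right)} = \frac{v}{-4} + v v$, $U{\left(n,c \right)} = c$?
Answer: $-8388$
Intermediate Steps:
$I{\left(v \right)} = v^{2} - \frac{v}{4}$ ($I{\left(v \right)} = v \left(- \frac{1}{4}\right) + v^{2} = - \frac{v}{4} + v^{2} = v^{2} - \frac{v}{4}$)
$w{\left(W \right)} = W \left(- \frac{1}{4} + W\right)$
$h{\left(6,2 \right)} - 128 w{\left(-8 \right)} = 10 \cdot 6 - 128 \left(- 8 \left(- \frac{1}{4} - 8\right)\right) = 60 - 128 \left(\left(-8\right) \left(- \frac{33}{4}\right)\right) = 60 - 8448 = -8388$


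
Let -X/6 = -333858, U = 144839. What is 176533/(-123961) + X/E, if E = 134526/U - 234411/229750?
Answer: -918114117402114929373/41933338783241 ≈ -2.1895e+7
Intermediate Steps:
X = 2003148 (X = -6*(-333858) = 2003148)
E = -3044506329/33276760250 (E = 134526/144839 - 234411/229750 = -3044506329/33276760250 ≈ -0.091491)
176533/(-123961) + X/E = 176533/(-123961) + 2003148/(-3044506329/33276760250) = 176533*(-1/123961) + 2003148*(-33276760250/3044506329) = -176533/123961 - 7406475082363000/338278481 = -918114117402114929373/41933338783241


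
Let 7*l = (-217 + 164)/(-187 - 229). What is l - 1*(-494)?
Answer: 1438581/2912 ≈ 494.02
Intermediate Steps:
l = 53/2912 (l = ((-217 + 164)/(-187 - 229))/7 = (-53/(-416))/7 = (-53*(-1/416))/7 = (⅐)*(53/416) = 53/2912 ≈ 0.018201)
l - 1*(-494) = 53/2912 - 1*(-494) = 53/2912 + 494 = 1438581/2912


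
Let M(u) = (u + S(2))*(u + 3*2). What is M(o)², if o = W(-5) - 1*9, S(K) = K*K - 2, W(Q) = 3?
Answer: 0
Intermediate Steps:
S(K) = -2 + K² (S(K) = K² - 2 = -2 + K²)
o = -6 (o = 3 - 1*9 = 3 - 9 = -6)
M(u) = (2 + u)*(6 + u) (M(u) = (u + (-2 + 2²))*(u + 3*2) = (u + (-2 + 4))*(u + 6) = (u + 2)*(6 + u) = (2 + u)*(6 + u))
M(o)² = (12 + (-6)² + 8*(-6))² = (12 + 36 - 48)² = 0² = 0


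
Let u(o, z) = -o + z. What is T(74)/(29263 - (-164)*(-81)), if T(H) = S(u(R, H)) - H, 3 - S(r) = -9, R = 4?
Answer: -62/15979 ≈ -0.0038801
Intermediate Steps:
u(o, z) = z - o
S(r) = 12 (S(r) = 3 - 1*(-9) = 3 + 9 = 12)
T(H) = 12 - H
T(74)/(29263 - (-164)*(-81)) = (12 - 1*74)/(29263 - (-164)*(-81)) = (12 - 74)/(29263 - 1*13284) = -62/(29263 - 13284) = -62/15979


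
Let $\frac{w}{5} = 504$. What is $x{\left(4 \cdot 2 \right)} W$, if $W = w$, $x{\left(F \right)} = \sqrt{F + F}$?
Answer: $10080$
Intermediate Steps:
$x{\left(F \right)} = \sqrt{2} \sqrt{F}$ ($x{\left(F \right)} = \sqrt{2 F} = \sqrt{2} \sqrt{F}$)
$w = 2520$ ($w = 5 \cdot 504 = 2520$)
$W = 2520$
$x{\left(4 \cdot 2 \right)} W = \sqrt{2} \sqrt{4 \cdot 2} \cdot 2520 = \sqrt{2} \sqrt{8} \cdot 2520 = \sqrt{2} \cdot 2 \sqrt{2} \cdot 2520 = 4 \cdot 2520 = 10080$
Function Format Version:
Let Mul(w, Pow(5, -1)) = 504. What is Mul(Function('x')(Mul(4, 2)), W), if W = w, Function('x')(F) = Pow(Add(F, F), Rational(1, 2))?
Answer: 10080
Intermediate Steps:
Function('x')(F) = Mul(Pow(2, Rational(1, 2)), Pow(F, Rational(1, 2))) (Function('x')(F) = Pow(Mul(2, F), Rational(1, 2)) = Mul(Pow(2, Rational(1, 2)), Pow(F, Rational(1, 2))))
w = 2520 (w = Mul(5, 504) = 2520)
W = 2520
Mul(Function('x')(Mul(4, 2)), W) = Mul(Mul(Pow(2, Rational(1, 2)), Pow(Mul(4, 2), Rational(1, 2))), 2520) = Mul(Mul(Pow(2, Rational(1, 2)), Pow(8, Rational(1, 2))), 2520) = Mul(Mul(Pow(2, Rational(1, 2)), Mul(2, Pow(2, Rational(1, 2)))), 2520) = Mul(4, 2520) = 10080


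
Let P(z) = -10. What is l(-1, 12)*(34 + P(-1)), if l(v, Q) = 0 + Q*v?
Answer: -288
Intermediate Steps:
l(v, Q) = Q*v
l(-1, 12)*(34 + P(-1)) = (12*(-1))*(34 - 10) = -12*24 = -288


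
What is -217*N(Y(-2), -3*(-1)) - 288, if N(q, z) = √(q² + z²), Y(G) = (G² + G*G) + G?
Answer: -288 - 651*√5 ≈ -1743.7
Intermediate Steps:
Y(G) = G + 2*G² (Y(G) = (G² + G²) + G = 2*G² + G = G + 2*G²)
-217*N(Y(-2), -3*(-1)) - 288 = -217*√((-2*(1 + 2*(-2)))² + (-3*(-1))²) - 288 = -217*√((-2*(1 - 4))² + 3²) - 288 = -217*√((-2*(-3))² + 9) - 288 = -217*√(6² + 9) - 288 = -217*√(36 + 9) - 288 = -651*√5 - 288 = -288 - 651*√5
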